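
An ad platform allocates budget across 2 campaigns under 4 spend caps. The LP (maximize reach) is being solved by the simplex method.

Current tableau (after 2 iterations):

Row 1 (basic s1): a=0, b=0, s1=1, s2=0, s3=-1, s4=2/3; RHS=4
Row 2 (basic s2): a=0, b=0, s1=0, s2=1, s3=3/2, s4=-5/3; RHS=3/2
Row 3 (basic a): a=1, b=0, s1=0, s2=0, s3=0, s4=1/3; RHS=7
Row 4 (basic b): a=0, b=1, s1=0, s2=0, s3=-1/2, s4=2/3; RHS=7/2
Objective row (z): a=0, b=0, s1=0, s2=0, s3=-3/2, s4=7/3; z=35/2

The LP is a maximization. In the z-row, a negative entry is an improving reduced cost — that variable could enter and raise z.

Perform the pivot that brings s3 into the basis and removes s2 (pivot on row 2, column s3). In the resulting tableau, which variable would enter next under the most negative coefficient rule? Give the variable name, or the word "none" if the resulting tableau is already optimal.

Pivot element 3/2. New z-row = old z-row − (-3/2)·(row 2/(3/2)).
Updated z-row coefficients: a: 0, b: 0, s1: 0, s2: 1, s3: 0, s4: 2/3.
No coefficient is strictly negative; the tableau after this pivot is optimal.

none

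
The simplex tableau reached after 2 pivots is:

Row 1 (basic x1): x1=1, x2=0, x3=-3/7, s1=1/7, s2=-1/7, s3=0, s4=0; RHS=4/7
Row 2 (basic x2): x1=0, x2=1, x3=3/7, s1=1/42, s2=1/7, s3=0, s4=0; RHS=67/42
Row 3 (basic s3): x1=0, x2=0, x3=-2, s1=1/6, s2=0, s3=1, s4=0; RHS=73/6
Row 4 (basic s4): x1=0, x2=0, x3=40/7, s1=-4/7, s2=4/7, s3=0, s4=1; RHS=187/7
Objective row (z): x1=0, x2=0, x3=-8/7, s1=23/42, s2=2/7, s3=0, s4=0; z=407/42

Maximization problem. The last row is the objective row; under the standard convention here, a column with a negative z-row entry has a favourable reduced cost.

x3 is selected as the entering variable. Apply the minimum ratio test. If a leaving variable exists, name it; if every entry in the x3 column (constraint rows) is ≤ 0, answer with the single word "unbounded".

x2

Ratios: row 1 (x1): entry -3/7 ≤ 0, skip; row 2 (x2): (67/42)/(3/7) = 67/18; row 3 (s3): entry -2 ≤ 0, skip; row 4 (s4): (187/7)/(40/7) = 187/40.
Minimum ratio is in the x2 row, so x2 leaves.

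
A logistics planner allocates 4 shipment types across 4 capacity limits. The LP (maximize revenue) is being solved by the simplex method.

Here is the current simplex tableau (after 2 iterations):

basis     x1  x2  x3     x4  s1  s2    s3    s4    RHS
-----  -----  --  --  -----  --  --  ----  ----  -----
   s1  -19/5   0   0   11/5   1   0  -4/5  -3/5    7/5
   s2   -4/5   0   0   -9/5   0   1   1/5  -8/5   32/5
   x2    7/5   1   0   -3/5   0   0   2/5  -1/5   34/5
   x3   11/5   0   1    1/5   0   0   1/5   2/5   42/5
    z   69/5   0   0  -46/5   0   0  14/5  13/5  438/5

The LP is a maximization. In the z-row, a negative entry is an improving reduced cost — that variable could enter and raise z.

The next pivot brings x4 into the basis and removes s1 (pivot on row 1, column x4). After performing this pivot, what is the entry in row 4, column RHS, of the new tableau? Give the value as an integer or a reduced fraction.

91/11

Pivot element is row 1, column x4: 11/5.
Normalize row 1: new (row 1, RHS) = (7/5)/(11/5) = 7/11.
row 4 ← row 4 − (1/5)·(new row 1): 42/5 − (1/5)·(7/11) = 91/11.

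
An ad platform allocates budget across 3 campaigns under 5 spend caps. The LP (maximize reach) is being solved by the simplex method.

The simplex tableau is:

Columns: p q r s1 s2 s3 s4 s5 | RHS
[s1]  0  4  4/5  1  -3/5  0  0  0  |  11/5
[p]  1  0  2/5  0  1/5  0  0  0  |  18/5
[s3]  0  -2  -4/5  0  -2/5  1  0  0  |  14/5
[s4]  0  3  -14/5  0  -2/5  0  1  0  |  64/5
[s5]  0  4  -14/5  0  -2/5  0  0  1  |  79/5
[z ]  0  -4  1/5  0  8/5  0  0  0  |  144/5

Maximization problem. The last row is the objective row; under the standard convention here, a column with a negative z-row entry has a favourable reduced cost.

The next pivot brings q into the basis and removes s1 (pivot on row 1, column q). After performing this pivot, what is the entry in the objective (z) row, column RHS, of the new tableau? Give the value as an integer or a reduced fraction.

Pivot element is row 1, column q: 4.
Normalize row 1: new (row 1, RHS) = (11/5)/4 = 11/20.
z-row ← z-row − (-4)·(new row 1): 144/5 − (-4)·(11/20) = 31.

31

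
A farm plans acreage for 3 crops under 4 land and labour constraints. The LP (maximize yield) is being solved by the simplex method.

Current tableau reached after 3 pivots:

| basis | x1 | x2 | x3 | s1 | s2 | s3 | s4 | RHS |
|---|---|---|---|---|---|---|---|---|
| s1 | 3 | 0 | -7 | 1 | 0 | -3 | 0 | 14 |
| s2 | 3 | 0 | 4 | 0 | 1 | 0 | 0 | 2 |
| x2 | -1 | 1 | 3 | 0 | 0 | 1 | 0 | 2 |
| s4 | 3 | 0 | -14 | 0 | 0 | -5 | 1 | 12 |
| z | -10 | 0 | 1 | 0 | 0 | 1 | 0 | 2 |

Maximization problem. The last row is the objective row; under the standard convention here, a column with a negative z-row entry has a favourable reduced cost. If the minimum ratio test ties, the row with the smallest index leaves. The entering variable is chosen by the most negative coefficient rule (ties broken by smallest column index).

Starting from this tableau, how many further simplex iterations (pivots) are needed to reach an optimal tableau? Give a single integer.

1

pivot: x1 in, s2 out → z = 26/3
No improving column remains; optimal.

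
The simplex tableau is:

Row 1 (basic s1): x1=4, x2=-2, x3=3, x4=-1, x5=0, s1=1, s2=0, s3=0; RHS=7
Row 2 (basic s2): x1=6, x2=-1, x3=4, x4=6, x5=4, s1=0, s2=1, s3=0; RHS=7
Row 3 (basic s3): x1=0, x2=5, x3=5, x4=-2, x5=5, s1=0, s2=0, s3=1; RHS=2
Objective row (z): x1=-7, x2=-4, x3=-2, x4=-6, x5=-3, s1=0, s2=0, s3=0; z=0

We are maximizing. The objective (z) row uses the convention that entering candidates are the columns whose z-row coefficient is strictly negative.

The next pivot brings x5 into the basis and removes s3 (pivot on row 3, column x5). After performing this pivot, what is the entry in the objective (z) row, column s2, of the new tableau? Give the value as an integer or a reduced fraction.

0

Pivot element is row 3, column x5: 5.
Normalize row 3: new (row 3, s2) = 0/5 = 0.
z-row ← z-row − (-3)·(new row 3): 0 − (-3)·0 = 0.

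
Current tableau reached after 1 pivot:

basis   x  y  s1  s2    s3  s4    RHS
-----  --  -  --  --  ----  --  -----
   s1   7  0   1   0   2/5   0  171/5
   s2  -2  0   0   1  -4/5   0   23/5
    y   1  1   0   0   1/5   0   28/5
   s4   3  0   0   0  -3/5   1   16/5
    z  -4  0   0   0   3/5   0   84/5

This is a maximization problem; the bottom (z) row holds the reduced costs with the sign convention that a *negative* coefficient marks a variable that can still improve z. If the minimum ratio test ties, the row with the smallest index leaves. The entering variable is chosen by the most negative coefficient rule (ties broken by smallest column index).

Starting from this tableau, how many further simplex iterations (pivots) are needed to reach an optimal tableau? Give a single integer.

pivot: x in, s4 out → z = 316/15
pivot: s3 in, y out → z = 70/3
No improving column remains; optimal.

2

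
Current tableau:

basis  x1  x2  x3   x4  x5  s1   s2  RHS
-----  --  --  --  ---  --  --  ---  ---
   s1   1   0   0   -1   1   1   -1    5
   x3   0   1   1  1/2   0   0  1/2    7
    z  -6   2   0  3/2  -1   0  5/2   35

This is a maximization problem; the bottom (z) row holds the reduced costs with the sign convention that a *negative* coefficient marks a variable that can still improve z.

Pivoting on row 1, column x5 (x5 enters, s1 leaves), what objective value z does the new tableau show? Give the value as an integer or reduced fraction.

40

Minimum ratio for x5: 5/1 = 5.
z changes by −(z-row coeff of x5)·ratio = −(-1)·5 = 5.
New z = 35 + 5 = 40.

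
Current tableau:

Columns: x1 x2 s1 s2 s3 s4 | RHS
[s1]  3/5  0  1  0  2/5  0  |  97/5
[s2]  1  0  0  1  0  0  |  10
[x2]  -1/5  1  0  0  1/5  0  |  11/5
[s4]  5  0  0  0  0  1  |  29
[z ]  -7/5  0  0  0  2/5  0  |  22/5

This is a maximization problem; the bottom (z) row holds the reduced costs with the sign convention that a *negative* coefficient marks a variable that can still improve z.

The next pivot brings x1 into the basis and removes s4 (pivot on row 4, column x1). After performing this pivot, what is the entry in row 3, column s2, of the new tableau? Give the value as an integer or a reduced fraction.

0

Pivot element is row 4, column x1: 5.
Normalize row 4: new (row 4, s2) = 0/5 = 0.
row 3 ← row 3 − (-1/5)·(new row 4): 0 − (-1/5)·0 = 0.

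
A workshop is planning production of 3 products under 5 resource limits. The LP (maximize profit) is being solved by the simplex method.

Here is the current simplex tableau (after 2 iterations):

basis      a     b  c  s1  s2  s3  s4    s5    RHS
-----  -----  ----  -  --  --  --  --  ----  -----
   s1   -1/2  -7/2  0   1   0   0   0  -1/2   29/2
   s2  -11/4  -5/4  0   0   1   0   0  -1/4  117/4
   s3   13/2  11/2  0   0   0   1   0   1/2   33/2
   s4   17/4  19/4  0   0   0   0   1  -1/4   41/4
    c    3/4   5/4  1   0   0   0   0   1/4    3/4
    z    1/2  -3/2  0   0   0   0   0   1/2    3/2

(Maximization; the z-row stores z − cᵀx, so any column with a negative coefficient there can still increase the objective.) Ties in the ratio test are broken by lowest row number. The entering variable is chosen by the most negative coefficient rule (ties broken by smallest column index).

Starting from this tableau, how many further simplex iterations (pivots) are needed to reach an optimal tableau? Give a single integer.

1

pivot: b in, c out → z = 12/5
No improving column remains; optimal.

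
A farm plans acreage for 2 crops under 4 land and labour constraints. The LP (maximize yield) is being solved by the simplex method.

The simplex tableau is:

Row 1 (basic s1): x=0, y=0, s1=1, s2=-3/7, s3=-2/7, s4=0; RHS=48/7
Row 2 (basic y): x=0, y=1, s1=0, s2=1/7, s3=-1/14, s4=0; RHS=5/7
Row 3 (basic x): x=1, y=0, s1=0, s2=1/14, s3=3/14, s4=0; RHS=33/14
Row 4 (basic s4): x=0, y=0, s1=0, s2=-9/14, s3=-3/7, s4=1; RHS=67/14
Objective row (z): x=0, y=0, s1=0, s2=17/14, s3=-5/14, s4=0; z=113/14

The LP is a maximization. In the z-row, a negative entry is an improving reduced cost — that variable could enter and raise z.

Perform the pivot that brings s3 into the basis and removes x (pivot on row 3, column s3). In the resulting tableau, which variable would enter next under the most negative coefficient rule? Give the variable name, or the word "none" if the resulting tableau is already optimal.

none

Pivot element 3/14. New z-row = old z-row − (-5/14)·(row 3/(3/14)).
Updated z-row coefficients: x: 5/3, y: 0, s1: 0, s2: 4/3, s3: 0, s4: 0.
No coefficient is strictly negative; the tableau after this pivot is optimal.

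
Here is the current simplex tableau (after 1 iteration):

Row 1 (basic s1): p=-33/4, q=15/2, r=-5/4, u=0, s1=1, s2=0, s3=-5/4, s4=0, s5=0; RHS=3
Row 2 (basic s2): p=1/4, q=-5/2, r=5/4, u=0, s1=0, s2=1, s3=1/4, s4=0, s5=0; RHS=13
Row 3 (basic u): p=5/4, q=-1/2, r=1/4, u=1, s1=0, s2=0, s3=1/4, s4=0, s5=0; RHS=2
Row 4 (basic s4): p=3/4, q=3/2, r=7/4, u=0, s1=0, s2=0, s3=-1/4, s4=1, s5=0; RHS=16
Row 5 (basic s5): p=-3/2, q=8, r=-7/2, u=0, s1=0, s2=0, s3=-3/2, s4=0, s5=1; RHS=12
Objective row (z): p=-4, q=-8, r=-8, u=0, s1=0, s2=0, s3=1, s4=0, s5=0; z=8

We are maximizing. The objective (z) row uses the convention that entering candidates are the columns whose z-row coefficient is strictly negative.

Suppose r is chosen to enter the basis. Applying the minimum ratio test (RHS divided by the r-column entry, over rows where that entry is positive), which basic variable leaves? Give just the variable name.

u

Ratios: row 1 (s1): entry -5/4 ≤ 0, skip; row 2 (s2): 13/(5/4) = 52/5; row 3 (u): 2/(1/4) = 8; row 4 (s4): 16/(7/4) = 64/7; row 5 (s5): entry -7/2 ≤ 0, skip.
Minimum ratio 8 is in the u row, so u leaves.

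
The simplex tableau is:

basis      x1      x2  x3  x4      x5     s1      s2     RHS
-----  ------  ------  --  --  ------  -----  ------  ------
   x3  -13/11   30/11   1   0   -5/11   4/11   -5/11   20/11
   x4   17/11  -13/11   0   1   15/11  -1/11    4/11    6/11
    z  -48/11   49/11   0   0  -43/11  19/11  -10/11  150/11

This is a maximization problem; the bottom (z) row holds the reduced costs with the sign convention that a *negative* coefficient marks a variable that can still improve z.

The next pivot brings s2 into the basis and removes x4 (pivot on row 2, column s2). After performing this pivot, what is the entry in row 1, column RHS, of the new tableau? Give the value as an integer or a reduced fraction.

5/2

Pivot element is row 2, column s2: 4/11.
Normalize row 2: new (row 2, RHS) = (6/11)/(4/11) = 3/2.
row 1 ← row 1 − (-5/11)·(new row 2): 20/11 − (-5/11)·(3/2) = 5/2.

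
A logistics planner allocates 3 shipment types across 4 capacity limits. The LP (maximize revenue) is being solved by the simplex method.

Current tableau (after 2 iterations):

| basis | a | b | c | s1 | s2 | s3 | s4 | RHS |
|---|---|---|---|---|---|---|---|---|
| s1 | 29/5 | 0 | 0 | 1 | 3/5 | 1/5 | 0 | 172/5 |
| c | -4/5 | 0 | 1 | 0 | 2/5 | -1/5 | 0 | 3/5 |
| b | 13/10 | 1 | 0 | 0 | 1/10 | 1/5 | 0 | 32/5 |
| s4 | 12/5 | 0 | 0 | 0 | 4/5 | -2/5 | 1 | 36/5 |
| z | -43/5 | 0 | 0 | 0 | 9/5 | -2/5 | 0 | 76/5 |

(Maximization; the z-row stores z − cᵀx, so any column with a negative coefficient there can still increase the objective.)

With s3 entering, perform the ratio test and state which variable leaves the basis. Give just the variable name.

b

Ratios: row 1 (s1): (172/5)/(1/5) = 172; row 2 (c): entry -1/5 ≤ 0, skip; row 3 (b): (32/5)/(1/5) = 32; row 4 (s4): entry -2/5 ≤ 0, skip.
Minimum ratio 32 is in the b row, so b leaves.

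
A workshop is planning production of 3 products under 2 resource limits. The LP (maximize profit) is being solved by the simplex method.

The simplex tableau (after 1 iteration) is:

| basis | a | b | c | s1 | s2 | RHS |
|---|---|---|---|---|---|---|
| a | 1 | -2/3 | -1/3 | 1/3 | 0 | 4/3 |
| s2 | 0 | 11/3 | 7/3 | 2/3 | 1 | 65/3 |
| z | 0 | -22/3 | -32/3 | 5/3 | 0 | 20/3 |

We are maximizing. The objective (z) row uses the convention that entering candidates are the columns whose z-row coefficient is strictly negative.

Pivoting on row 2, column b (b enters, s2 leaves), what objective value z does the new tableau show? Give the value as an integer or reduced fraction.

Minimum ratio for b: (65/3)/(11/3) = 65/11.
z changes by −(z-row coeff of b)·ratio = −(-22/3)·(65/11) = 130/3.
New z = 20/3 + (130/3) = 50.

50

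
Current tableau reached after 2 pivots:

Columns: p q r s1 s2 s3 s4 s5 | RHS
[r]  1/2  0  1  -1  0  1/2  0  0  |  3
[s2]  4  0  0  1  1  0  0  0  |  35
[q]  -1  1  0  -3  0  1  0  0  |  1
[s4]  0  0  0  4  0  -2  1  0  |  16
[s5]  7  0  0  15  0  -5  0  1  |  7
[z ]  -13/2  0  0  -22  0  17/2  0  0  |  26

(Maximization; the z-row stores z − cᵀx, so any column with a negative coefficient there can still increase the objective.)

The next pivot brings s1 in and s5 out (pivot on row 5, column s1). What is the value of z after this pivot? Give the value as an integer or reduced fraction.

544/15

Minimum ratio for s1: 7/15 = 7/15.
z changes by −(z-row coeff of s1)·ratio = −(-22)·(7/15) = 154/15.
New z = 26 + (154/15) = 544/15.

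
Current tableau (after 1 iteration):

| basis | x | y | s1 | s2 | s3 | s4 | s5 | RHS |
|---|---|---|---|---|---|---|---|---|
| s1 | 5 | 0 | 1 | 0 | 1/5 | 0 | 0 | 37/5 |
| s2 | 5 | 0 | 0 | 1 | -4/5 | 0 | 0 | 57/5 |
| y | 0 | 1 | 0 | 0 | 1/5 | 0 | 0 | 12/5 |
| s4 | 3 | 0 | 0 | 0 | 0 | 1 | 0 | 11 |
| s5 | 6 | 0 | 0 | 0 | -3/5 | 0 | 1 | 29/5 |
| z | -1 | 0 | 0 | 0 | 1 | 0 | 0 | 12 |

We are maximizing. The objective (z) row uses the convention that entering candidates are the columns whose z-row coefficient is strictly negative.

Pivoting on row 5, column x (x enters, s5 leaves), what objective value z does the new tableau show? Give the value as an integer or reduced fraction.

Minimum ratio for x: (29/5)/6 = 29/30.
z changes by −(z-row coeff of x)·ratio = −(-1)·(29/30) = 29/30.
New z = 12 + (29/30) = 389/30.

389/30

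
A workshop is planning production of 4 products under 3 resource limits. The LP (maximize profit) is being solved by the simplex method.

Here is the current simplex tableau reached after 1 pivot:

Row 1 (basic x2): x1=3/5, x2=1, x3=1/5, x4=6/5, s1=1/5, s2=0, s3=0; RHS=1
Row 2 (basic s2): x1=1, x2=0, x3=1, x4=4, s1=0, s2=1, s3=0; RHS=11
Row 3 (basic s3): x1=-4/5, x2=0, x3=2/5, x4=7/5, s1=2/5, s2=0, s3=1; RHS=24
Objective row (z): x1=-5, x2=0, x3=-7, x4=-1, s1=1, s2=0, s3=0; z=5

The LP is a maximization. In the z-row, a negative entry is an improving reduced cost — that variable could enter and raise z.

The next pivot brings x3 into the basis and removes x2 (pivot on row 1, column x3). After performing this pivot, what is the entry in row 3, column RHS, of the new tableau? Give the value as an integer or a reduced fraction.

Pivot element is row 1, column x3: 1/5.
Normalize row 1: new (row 1, RHS) = 1/(1/5) = 5.
row 3 ← row 3 − (2/5)·(new row 1): 24 − (2/5)·5 = 22.

22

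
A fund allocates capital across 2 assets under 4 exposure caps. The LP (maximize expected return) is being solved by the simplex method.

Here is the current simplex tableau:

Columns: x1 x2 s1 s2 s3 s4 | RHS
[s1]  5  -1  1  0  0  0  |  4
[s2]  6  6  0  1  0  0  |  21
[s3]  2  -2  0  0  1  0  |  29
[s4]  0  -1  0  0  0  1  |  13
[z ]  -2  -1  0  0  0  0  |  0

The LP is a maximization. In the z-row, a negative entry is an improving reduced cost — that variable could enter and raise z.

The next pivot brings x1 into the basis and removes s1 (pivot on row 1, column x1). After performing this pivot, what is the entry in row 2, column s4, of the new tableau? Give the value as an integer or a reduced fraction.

0

Pivot element is row 1, column x1: 5.
Normalize row 1: new (row 1, s4) = 0/5 = 0.
row 2 ← row 2 − 6·(new row 1): 0 − 6·0 = 0.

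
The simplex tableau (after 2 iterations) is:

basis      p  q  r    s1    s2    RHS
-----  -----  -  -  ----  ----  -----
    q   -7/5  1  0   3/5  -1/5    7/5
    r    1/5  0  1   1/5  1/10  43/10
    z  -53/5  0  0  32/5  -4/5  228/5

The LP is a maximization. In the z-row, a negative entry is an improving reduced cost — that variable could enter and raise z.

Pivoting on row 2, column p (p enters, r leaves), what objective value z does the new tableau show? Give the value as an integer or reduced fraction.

547/2

Minimum ratio for p: (43/10)/(1/5) = 43/2.
z changes by −(z-row coeff of p)·ratio = −(-53/5)·(43/2) = 2279/10.
New z = 228/5 + (2279/10) = 547/2.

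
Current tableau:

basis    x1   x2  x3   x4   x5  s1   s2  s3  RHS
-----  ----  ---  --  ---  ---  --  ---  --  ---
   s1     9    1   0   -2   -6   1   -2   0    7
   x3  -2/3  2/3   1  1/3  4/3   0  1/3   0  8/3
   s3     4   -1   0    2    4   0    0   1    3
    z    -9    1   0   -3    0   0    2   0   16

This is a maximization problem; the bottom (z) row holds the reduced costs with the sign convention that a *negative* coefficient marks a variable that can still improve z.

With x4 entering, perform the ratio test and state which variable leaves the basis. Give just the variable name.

Ratios: row 1 (s1): entry -2 ≤ 0, skip; row 2 (x3): (8/3)/(1/3) = 8; row 3 (s3): 3/2 = 3/2.
Minimum ratio 3/2 is in the s3 row, so s3 leaves.

s3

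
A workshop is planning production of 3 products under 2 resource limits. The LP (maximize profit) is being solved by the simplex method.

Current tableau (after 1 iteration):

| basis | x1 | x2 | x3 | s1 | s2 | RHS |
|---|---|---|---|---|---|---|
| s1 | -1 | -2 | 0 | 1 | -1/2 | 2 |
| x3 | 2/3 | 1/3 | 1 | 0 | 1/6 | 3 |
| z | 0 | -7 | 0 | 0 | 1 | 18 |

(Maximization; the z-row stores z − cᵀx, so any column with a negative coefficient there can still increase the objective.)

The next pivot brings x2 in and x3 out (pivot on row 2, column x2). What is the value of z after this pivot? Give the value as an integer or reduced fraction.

Minimum ratio for x2: 3/(1/3) = 9.
z changes by −(z-row coeff of x2)·ratio = −(-7)·9 = 63.
New z = 18 + 63 = 81.

81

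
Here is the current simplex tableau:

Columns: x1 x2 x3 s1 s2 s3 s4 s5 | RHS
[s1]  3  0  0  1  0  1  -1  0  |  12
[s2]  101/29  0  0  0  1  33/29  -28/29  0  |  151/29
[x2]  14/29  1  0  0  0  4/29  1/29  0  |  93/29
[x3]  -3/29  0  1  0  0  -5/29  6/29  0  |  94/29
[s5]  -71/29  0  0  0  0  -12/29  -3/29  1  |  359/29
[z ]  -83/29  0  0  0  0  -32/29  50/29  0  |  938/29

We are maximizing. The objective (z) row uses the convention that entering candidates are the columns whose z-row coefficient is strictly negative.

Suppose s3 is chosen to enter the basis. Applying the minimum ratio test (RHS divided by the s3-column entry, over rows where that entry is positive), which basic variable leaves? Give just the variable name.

s2

Ratios: row 1 (s1): 12/1 = 12; row 2 (s2): (151/29)/(33/29) = 151/33; row 3 (x2): (93/29)/(4/29) = 93/4; row 4 (x3): entry -5/29 ≤ 0, skip; row 5 (s5): entry -12/29 ≤ 0, skip.
Minimum ratio 151/33 is in the s2 row, so s2 leaves.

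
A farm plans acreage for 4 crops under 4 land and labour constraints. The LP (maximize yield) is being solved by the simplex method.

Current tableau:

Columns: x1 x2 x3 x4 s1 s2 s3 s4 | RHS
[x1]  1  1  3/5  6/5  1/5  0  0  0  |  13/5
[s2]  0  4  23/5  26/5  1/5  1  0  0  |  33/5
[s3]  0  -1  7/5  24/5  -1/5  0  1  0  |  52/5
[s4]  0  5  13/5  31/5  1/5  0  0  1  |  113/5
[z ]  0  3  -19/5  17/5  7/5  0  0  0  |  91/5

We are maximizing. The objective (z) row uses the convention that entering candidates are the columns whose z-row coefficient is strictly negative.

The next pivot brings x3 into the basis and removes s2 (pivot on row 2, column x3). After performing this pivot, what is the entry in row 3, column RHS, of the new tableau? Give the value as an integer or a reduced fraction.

Pivot element is row 2, column x3: 23/5.
Normalize row 2: new (row 2, RHS) = (33/5)/(23/5) = 33/23.
row 3 ← row 3 − (7/5)·(new row 2): 52/5 − (7/5)·(33/23) = 193/23.

193/23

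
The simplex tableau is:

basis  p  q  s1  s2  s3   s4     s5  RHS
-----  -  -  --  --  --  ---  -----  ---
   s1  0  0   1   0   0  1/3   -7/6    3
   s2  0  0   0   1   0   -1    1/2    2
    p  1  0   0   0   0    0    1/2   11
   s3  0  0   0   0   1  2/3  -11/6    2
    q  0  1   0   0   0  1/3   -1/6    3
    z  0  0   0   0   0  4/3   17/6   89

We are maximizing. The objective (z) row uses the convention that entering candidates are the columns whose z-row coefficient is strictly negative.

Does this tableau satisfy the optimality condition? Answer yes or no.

yes

No objective-row coefficient is strictly negative, so no entering variable exists; the tableau is optimal.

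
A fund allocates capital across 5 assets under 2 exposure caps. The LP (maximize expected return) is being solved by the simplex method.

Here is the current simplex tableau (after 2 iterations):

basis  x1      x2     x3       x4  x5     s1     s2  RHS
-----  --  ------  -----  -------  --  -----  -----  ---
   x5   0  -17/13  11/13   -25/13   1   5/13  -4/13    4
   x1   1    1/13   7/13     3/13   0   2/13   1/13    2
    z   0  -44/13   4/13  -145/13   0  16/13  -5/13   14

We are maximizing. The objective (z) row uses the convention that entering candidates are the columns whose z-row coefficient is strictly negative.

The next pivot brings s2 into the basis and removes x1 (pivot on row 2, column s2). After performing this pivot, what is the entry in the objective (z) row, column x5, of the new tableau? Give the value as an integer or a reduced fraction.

Pivot element is row 2, column s2: 1/13.
Normalize row 2: new (row 2, x5) = 0/(1/13) = 0.
z-row ← z-row − (-5/13)·(new row 2): 0 − (-5/13)·0 = 0.

0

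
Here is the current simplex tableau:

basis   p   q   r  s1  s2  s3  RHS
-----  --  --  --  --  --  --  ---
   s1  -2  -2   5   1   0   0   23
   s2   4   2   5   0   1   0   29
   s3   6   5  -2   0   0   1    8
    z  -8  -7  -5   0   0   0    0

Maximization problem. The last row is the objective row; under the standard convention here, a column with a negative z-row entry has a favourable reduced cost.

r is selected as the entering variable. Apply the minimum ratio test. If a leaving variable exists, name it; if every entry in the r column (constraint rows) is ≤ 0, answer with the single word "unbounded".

s1

Ratios: row 1 (s1): 23/5 = 23/5; row 2 (s2): 29/5 = 29/5; row 3 (s3): entry -2 ≤ 0, skip.
Minimum ratio is in the s1 row, so s1 leaves.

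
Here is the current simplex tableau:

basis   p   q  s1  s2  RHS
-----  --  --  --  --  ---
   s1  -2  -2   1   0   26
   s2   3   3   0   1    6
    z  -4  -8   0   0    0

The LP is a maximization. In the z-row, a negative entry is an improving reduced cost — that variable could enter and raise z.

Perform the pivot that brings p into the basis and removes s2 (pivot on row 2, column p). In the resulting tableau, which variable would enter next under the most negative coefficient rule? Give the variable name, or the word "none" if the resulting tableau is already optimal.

Pivot element 3. New z-row = old z-row − (-4)·(row 2/3).
Updated z-row coefficients: p: 0, q: -4, s1: 0, s2: 4/3.
The most negative is -4 in column q, so q would enter next.

q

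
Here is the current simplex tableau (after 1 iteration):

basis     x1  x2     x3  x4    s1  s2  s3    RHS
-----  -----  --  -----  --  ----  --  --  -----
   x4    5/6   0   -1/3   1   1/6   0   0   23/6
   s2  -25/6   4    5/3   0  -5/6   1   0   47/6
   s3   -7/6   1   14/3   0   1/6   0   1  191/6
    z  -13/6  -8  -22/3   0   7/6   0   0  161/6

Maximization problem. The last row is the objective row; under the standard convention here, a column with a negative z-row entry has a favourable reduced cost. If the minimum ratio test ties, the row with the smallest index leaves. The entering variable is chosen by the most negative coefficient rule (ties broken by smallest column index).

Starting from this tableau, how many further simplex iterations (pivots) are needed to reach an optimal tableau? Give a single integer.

pivot: x2 in, s2 out → z = 85/2
pivot: x1 in, x4 out → z = 454/5
pivot: x3 in, s3 out → z = 601/4
No improving column remains; optimal.

3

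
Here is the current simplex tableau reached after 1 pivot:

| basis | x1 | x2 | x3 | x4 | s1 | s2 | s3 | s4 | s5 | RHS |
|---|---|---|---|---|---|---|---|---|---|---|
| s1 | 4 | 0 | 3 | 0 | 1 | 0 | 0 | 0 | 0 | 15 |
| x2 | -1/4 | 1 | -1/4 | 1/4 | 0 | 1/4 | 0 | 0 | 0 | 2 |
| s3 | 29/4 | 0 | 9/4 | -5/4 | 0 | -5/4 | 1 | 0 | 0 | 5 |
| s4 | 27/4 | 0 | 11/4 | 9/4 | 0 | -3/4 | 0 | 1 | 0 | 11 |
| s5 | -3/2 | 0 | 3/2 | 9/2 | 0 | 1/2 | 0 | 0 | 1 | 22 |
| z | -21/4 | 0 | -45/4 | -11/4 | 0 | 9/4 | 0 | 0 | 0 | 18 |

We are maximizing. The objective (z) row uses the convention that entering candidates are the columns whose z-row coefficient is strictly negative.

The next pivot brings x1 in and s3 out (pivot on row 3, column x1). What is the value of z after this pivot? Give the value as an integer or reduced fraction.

Minimum ratio for x1: 5/(29/4) = 20/29.
z changes by −(z-row coeff of x1)·ratio = −(-21/4)·(20/29) = 105/29.
New z = 18 + (105/29) = 627/29.

627/29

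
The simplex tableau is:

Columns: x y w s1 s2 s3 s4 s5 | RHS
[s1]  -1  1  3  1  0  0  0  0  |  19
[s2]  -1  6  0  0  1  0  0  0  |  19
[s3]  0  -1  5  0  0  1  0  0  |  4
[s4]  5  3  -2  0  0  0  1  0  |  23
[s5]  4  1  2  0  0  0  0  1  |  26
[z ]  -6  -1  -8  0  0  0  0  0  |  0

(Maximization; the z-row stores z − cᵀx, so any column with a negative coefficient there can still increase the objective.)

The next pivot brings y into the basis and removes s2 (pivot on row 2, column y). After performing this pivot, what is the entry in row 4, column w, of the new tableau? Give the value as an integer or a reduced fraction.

-2

Pivot element is row 2, column y: 6.
Normalize row 2: new (row 2, w) = 0/6 = 0.
row 4 ← row 4 − 3·(new row 2): -2 − 3·0 = -2.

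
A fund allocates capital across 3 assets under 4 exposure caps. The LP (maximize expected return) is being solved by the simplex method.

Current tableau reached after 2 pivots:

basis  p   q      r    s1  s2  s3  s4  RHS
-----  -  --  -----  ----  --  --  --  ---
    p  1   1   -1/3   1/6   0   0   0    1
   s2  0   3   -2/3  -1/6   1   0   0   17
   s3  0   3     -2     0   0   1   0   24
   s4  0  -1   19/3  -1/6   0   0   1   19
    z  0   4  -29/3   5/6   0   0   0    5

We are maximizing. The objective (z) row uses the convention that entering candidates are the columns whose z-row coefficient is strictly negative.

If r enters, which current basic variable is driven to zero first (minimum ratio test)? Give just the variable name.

Ratios: row 1 (p): entry -1/3 ≤ 0, skip; row 2 (s2): entry -2/3 ≤ 0, skip; row 3 (s3): entry -2 ≤ 0, skip; row 4 (s4): 19/(19/3) = 3.
Minimum ratio 3 is in the s4 row, so s4 leaves.

s4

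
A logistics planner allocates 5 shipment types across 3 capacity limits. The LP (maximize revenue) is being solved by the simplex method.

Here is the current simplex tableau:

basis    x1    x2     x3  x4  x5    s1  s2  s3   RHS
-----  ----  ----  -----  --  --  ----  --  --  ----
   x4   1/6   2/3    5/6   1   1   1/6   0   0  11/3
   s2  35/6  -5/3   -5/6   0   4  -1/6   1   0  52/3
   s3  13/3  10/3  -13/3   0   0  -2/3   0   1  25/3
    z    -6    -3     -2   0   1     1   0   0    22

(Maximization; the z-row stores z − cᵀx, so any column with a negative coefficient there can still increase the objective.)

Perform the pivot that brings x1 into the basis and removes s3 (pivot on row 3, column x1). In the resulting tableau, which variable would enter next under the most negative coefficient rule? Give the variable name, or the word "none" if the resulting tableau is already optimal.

x3

Pivot element 13/3. New z-row = old z-row − (-6)·(row 3/(13/3)).
Updated z-row coefficients: x1: 0, x2: 21/13, x3: -8, x4: 0, x5: 1, s1: 1/13, s2: 0, s3: 18/13.
The most negative is -8 in column x3, so x3 would enter next.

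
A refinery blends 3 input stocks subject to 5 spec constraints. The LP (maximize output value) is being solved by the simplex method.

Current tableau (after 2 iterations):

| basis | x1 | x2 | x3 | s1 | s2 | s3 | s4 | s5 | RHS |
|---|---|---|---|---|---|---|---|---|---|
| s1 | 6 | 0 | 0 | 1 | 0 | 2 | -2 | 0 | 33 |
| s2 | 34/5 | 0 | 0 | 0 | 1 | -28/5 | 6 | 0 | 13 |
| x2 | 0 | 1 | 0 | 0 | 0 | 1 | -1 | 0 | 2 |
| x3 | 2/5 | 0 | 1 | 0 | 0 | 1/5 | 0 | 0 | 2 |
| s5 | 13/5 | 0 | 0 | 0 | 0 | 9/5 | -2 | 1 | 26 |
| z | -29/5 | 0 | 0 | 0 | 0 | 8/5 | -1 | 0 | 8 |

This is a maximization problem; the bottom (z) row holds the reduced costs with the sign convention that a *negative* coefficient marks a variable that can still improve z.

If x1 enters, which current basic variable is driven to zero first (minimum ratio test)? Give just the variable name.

s2

Ratios: row 1 (s1): 33/6 = 11/2; row 2 (s2): 13/(34/5) = 65/34; row 3 (x2): entry 0 ≤ 0, skip; row 4 (x3): 2/(2/5) = 5; row 5 (s5): 26/(13/5) = 10.
Minimum ratio 65/34 is in the s2 row, so s2 leaves.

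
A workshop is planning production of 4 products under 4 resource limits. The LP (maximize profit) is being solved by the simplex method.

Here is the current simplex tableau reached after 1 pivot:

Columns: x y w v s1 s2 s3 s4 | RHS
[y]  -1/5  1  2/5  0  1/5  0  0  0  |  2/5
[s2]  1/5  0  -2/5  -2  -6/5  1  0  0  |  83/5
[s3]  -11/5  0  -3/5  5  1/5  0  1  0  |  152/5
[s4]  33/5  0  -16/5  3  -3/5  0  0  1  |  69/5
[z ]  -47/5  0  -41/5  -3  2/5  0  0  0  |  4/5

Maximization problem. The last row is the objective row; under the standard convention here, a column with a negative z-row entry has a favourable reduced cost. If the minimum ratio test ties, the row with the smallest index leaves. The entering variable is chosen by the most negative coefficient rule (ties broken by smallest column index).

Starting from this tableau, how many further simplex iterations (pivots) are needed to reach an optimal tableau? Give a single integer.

2

pivot: x in, s4 out → z = 225/11
pivot: w in, y out → z = 549/10
No improving column remains; optimal.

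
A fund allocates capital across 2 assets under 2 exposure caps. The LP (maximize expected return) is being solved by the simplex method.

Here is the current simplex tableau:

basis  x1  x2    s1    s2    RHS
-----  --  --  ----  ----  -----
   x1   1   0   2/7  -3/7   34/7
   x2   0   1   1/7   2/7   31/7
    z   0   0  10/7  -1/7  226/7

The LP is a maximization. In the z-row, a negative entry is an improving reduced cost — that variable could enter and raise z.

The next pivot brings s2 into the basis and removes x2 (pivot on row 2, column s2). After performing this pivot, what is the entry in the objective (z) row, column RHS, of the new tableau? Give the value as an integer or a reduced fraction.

69/2

Pivot element is row 2, column s2: 2/7.
Normalize row 2: new (row 2, RHS) = (31/7)/(2/7) = 31/2.
z-row ← z-row − (-1/7)·(new row 2): 226/7 − (-1/7)·(31/2) = 69/2.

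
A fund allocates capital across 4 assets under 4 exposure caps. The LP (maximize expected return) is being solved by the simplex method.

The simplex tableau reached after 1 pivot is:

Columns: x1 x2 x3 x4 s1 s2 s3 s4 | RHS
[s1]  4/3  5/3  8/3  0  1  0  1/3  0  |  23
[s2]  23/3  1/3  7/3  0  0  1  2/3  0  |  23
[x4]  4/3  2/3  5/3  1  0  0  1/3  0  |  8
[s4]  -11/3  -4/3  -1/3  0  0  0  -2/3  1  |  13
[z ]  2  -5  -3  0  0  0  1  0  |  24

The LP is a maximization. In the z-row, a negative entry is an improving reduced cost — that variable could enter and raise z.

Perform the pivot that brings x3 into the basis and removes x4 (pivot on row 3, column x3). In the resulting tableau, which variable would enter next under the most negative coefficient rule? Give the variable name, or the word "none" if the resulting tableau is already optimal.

Pivot element 5/3. New z-row = old z-row − (-3)·(row 3/(5/3)).
Updated z-row coefficients: x1: 22/5, x2: -19/5, x3: 0, x4: 9/5, s1: 0, s2: 0, s3: 8/5, s4: 0.
The most negative is -19/5 in column x2, so x2 would enter next.

x2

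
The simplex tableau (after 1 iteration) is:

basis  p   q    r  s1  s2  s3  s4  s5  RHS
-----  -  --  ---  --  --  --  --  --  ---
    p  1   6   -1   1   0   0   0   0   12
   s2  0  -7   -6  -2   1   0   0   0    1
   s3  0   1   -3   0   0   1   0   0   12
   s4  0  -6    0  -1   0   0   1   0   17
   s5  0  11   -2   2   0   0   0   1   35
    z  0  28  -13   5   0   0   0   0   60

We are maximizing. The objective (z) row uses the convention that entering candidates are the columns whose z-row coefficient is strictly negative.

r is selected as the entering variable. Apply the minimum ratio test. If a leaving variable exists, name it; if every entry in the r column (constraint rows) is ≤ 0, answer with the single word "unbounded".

r-column entries: row 1: -1, row 2: -6, row 3: -3, row 4: 0, row 5: -2. All ≤ 0, so r can increase without bound; the LP is unbounded in this direction.

unbounded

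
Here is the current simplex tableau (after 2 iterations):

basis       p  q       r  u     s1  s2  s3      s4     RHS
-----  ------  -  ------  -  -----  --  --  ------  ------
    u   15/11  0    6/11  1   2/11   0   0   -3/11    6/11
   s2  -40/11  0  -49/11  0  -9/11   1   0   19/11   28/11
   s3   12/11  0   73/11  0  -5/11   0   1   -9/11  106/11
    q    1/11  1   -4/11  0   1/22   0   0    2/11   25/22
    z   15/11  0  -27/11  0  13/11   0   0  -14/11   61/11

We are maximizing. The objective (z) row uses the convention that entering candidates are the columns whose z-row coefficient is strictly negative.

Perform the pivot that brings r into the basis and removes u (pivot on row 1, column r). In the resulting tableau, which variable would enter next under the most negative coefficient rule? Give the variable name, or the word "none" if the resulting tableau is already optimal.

Pivot element 6/11. New z-row = old z-row − (-27/11)·(row 1/(6/11)).
Updated z-row coefficients: p: 15/2, q: 0, r: 0, u: 9/2, s1: 2, s2: 0, s3: 0, s4: -5/2.
The most negative is -5/2 in column s4, so s4 would enter next.

s4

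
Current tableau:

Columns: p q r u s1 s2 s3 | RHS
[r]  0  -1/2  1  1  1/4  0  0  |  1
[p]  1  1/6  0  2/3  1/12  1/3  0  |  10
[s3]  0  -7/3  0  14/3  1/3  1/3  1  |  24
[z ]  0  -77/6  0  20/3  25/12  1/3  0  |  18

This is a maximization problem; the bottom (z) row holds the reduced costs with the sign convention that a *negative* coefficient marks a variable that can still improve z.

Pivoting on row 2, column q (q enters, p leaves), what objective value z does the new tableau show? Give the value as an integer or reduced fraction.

788

Minimum ratio for q: 10/(1/6) = 60.
z changes by −(z-row coeff of q)·ratio = −(-77/6)·60 = 770.
New z = 18 + 770 = 788.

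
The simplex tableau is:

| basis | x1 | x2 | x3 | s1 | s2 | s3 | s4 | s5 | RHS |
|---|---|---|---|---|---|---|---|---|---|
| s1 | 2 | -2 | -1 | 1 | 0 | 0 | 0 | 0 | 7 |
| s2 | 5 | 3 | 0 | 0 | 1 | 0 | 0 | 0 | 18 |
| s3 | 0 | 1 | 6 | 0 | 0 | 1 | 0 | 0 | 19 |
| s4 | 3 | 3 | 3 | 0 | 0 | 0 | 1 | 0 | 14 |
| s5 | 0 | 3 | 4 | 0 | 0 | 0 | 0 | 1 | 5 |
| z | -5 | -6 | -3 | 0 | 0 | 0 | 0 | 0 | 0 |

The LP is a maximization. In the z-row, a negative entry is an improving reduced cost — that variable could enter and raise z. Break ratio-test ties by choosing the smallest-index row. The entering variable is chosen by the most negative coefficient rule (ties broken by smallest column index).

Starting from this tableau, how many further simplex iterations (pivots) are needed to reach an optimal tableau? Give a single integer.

pivot: x2 in, s5 out → z = 10
pivot: x1 in, s2 out → z = 23
No improving column remains; optimal.

2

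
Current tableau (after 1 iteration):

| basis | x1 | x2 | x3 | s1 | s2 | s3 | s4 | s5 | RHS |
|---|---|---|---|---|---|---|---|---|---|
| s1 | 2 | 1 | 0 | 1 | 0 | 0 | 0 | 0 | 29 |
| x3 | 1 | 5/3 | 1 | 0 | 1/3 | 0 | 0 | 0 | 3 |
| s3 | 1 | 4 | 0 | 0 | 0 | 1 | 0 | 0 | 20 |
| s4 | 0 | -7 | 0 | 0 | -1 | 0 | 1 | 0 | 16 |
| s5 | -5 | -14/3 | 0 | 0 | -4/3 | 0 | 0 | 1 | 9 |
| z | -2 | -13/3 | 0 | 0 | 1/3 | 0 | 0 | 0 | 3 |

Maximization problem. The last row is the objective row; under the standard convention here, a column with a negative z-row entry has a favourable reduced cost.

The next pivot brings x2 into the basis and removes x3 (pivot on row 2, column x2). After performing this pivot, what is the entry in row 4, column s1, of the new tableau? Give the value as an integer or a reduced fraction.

Pivot element is row 2, column x2: 5/3.
Normalize row 2: new (row 2, s1) = 0/(5/3) = 0.
row 4 ← row 4 − (-7)·(new row 2): 0 − (-7)·0 = 0.

0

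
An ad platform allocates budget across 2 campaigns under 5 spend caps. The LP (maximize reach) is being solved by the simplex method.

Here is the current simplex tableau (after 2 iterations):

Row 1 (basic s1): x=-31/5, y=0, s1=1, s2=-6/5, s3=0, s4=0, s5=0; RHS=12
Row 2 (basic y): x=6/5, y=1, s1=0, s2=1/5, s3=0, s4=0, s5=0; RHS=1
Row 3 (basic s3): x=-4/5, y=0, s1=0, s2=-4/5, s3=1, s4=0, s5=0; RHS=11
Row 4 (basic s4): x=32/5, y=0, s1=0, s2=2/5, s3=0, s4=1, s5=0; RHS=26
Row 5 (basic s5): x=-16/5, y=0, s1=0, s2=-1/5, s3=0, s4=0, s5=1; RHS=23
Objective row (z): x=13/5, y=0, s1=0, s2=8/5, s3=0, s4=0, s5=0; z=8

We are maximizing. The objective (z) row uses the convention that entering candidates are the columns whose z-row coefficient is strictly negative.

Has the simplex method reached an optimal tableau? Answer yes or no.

No objective-row coefficient is strictly negative, so no entering variable exists; the tableau is optimal.

yes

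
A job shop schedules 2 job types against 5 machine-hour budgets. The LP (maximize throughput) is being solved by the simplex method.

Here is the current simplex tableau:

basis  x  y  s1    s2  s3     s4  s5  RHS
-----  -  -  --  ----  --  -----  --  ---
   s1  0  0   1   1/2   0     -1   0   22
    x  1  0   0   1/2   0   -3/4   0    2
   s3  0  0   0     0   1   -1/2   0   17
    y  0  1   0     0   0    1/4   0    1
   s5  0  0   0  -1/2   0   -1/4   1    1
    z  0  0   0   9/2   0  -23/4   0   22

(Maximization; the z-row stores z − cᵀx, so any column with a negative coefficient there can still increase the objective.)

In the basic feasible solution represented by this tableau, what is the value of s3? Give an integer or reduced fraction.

s3 is basic (row 3); its value is the RHS of that row: 17.

17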